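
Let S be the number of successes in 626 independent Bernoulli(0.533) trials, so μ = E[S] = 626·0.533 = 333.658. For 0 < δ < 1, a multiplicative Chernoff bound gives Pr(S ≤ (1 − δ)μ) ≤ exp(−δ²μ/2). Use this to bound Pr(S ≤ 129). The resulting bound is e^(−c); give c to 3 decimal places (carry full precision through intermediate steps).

62.766

Write 129 = (1 − δ)μ, so δ = 1 − 129/333.658 = 0.6133766…
Then the exponent is δ²μ/2 = (μ − 129)²/(2μ) = 62.766211.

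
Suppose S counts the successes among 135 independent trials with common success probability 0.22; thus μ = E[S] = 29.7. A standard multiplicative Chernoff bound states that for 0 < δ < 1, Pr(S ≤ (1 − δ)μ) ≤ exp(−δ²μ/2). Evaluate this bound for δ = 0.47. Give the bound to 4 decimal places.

Exponent = δ²μ/2 = 0.47²·29.7/2 = 3.2804.
Bound = exp(−3.2804) = 0.03761.

0.0376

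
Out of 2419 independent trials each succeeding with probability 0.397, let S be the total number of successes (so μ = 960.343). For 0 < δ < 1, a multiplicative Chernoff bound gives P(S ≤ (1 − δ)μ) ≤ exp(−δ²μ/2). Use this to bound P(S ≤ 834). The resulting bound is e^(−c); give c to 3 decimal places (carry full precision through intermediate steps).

Write 834 = (1 − δ)μ, so δ = 1 − 834/960.343 = 0.1315603…
Then the exponent is δ²μ/2 = (μ − 834)²/(2μ) = 8.310861.

8.311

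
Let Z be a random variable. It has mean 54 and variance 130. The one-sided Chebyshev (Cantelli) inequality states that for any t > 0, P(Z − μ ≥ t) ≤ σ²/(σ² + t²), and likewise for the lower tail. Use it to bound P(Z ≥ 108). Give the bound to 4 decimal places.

0.0427

Here σ² = 130 and t = 54, so σ² + t² = 3046.
Cantelli's bound: 130/3046 = 0.0427.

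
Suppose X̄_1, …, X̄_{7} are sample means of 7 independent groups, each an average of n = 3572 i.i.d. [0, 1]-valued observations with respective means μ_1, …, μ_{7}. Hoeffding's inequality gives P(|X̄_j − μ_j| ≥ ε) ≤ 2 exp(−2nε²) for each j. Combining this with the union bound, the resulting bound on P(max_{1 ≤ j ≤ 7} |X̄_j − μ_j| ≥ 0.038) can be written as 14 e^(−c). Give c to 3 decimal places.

10.316

Union bound over the 7 events: P(max_{1 ≤ j ≤ 7} |X̄_j − μ_j| ≥ 0.038) ≤ 7·2·exp(−2nε²) = 14 exp(−2·3572·0.038²).
So c = 2·3572·0.038² = 10.3159.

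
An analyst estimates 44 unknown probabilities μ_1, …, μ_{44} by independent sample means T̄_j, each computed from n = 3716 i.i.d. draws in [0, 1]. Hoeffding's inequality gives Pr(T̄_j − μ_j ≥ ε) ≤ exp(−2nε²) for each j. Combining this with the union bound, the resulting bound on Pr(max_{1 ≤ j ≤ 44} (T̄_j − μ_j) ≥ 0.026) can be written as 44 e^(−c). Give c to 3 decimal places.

5.024

Union bound over the 44 events: Pr(max_{1 ≤ j ≤ 44} (T̄_j − μ_j) ≥ 0.026) ≤ 44·exp(−2nε²) = 44 exp(−2·3716·0.026²).
So c = 2·3716·0.026² = 5.0240.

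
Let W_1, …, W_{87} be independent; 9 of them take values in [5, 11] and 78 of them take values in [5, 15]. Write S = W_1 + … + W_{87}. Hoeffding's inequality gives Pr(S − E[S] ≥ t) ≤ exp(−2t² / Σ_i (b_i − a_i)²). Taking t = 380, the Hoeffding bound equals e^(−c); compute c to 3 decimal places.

35.549

Σ(b_i − a_i)² = 9·6² + 78·10² = 8124.
c = 2t² / 8124 = 2·380² / 8124 = 35.5490.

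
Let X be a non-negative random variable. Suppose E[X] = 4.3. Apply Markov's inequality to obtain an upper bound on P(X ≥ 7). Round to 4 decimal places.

Markov's inequality: for a non-negative random variable, P(X ≥ a) ≤ E[X]/a.
Here E[X] = 4.3 and a = 7, so the bound is 4.3/7 = 0.6143.

0.6143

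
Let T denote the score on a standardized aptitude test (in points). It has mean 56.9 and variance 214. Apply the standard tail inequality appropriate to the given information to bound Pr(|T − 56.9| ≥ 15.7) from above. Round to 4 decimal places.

0.8682

Mean and variance are known, so Chebyshev's inequality applies.
Chebyshev: Pr(|T − μ| ≥ t) ≤ Var(T)/t².
Bound = 214 / 246.49 = 0.8682.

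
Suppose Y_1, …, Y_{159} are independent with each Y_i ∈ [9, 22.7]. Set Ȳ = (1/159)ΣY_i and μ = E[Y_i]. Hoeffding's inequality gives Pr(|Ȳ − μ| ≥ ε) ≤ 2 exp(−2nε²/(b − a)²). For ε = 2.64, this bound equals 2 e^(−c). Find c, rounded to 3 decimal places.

c = 2nε²/(b − a)² = 2·159·2.64² / 13.7² = 11.8085.

11.808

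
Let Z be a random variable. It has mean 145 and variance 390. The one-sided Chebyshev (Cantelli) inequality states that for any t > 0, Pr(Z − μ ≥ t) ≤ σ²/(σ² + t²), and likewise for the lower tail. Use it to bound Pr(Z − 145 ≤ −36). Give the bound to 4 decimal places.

Here σ² = 390 and t = 36, so σ² + t² = 1686.
Cantelli's bound: 390/1686 = 0.2313.

0.2313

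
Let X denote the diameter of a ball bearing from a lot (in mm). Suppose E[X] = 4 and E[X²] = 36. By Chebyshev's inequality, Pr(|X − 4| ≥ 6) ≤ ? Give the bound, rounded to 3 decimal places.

Var(X) = E[X²] − (E[X])² = 36 − 16 = 20.
Chebyshev's inequality: Pr(|X − μ| ≥ t) ≤ Var(X)/t² = 20/36 = 0.5556.

0.556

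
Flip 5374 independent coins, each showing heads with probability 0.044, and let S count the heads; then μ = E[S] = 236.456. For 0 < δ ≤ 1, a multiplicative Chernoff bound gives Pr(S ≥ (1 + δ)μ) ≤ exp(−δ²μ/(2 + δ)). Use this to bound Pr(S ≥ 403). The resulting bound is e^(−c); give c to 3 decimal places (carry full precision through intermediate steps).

Write 403 = (1 + δ)μ, so δ = 403/236.456 − 1 = 0.704334…
Then the exponent is δ²μ/(2 + δ) = (403 − μ)² / (μ·(2 + δ)) = 43.375782.

43.376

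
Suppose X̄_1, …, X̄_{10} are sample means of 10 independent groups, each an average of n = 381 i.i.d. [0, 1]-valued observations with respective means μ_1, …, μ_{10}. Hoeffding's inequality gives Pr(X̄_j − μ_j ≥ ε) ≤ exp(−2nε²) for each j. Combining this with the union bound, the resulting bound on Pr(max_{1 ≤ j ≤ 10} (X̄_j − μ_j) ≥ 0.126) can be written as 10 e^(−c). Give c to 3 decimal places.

Union bound over the 10 events: Pr(max_{1 ≤ j ≤ 10} (X̄_j − μ_j) ≥ 0.126) ≤ 10·exp(−2nε²) = 10 exp(−2·381·0.126²).
So c = 2·381·0.126² = 12.0975.

12.098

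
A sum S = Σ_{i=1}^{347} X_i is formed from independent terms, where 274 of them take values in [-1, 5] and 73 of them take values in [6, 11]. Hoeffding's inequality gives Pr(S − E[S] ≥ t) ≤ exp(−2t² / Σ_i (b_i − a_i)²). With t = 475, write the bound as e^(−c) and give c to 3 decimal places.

Σ(b_i − a_i)² = 274·6² + 73·5² = 11689.
c = 2t² / 11689 = 2·475² / 11689 = 38.6047.

38.605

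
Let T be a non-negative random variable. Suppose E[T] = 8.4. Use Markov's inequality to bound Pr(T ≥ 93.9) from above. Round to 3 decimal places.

Markov's inequality: for a non-negative random variable, Pr(T ≥ a) ≤ E[T]/a.
Here E[T] = 8.4 and a = 93.9, so the bound is 8.4/93.9 = 0.0895.

0.089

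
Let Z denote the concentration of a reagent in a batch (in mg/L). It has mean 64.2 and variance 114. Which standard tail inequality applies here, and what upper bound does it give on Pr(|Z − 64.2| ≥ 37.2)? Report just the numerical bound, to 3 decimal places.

0.082

Mean and variance are known, so Chebyshev's inequality applies.
Chebyshev: Pr(|Z − μ| ≥ t) ≤ Var(Z)/t².
Bound = 114 / 1383.84 = 0.0824.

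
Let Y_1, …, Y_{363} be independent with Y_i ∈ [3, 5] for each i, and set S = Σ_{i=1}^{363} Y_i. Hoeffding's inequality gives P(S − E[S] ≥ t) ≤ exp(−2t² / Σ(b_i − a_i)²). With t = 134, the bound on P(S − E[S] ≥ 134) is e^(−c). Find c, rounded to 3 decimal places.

24.733

Σ(b_i − a_i)² = 363·(2)² = 1452.
c = 2t²/1452 = 2·134²/1452 = 24.7328.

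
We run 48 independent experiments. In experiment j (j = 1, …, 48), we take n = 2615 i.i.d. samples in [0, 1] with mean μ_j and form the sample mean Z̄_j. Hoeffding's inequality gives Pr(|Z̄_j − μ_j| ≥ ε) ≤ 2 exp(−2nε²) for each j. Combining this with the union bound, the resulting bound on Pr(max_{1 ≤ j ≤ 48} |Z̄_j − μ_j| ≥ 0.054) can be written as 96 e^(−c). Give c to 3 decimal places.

Union bound over the 48 events: Pr(max_{1 ≤ j ≤ 48} |Z̄_j − μ_j| ≥ 0.054) ≤ 48·2·exp(−2nε²) = 96 exp(−2·2615·0.054²).
So c = 2·2615·0.054² = 15.2507.

15.251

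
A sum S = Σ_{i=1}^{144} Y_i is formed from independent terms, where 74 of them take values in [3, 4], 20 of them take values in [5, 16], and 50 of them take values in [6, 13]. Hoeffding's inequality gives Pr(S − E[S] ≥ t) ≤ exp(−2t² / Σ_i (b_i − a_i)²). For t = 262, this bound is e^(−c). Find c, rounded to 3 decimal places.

Σ(b_i − a_i)² = 74·1² + 20·11² + 50·7² = 4944.
c = 2t² / 4944 = 2·262² / 4944 = 27.7686.

27.769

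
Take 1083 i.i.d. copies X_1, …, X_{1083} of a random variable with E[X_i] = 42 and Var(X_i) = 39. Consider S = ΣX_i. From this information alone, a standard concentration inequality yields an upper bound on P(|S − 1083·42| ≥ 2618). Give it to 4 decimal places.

With mean and variance of each term known, Chebyshev's inequality bounds the deviation of the sum (or sample mean).
Var(S) = n·Var(X_i) = 1083·39 = 42237.
Chebyshev: P(|S − 1083·42| ≥ 2618) ≤ Var(S)/2618² = 42237/6853924 = 0.0062.

0.0062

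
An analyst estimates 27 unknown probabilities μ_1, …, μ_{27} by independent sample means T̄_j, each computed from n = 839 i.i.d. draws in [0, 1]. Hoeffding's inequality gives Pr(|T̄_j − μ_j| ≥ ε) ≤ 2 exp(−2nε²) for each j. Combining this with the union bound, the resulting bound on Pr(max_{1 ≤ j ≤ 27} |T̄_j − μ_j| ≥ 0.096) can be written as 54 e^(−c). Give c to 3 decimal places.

15.464

Union bound over the 27 events: Pr(max_{1 ≤ j ≤ 27} |T̄_j − μ_j| ≥ 0.096) ≤ 27·2·exp(−2nε²) = 54 exp(−2·839·0.096²).
So c = 2·839·0.096² = 15.4644.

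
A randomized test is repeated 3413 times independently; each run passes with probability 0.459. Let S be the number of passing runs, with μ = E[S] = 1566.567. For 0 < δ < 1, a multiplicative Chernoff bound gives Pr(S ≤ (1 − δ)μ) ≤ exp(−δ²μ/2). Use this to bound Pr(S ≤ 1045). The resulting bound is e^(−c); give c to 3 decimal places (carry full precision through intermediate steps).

86.824

Write 1045 = (1 − δ)μ, so δ = 1 − 1045/1566.567 = 0.3329363…
Then the exponent is δ²μ/2 = (μ − 1045)²/(2μ) = 86.824290.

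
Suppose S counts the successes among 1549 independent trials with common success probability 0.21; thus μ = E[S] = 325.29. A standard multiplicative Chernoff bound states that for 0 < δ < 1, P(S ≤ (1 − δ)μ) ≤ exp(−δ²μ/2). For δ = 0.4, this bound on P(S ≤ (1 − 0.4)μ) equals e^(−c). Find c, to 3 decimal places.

26.023

c = δ²μ/2 = 0.4²·325.29/2 = 26.0232.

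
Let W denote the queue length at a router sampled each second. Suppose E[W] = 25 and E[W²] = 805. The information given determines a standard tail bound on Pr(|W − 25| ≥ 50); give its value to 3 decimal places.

The first two moments determine the variance, so Chebyshev's inequality is the sharpest standard bound available.
Var(W) = E[W²] − (E[W])² = 805 − 625 = 180.
Chebyshev's inequality: Pr(|W − μ| ≥ t) ≤ Var(W)/t² = 180/2500 = 0.0720.

0.072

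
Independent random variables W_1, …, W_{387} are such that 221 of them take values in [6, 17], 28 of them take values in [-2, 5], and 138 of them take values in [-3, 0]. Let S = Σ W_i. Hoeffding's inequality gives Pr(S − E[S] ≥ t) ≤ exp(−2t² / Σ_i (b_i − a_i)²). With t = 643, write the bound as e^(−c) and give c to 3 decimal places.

28.169

Σ(b_i − a_i)² = 221·11² + 28·7² + 138·3² = 29355.
c = 2t² / 29355 = 2·643² / 29355 = 28.1689.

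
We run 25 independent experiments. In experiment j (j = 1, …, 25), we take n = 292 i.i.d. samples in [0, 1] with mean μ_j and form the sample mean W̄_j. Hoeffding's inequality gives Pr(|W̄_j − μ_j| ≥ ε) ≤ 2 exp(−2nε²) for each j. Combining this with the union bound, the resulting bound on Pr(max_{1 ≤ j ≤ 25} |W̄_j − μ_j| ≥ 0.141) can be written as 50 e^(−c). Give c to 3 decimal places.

Union bound over the 25 events: Pr(max_{1 ≤ j ≤ 25} |W̄_j − μ_j| ≥ 0.141) ≤ 25·2·exp(−2nε²) = 50 exp(−2·292·0.141²).
So c = 2·292·0.141² = 11.6105.

11.611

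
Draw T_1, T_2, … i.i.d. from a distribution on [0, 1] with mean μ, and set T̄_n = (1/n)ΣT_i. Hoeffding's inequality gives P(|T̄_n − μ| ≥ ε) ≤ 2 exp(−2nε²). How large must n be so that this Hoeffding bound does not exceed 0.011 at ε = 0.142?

130

Require 2·exp(−2nε²) ≤ 0.011, i.e. 2nε² ≥ ln(2/0.011) = 5.203007.
So n ≥ 5.203007 / (2·0.142²) = 129.017.
The smallest integer n is 130.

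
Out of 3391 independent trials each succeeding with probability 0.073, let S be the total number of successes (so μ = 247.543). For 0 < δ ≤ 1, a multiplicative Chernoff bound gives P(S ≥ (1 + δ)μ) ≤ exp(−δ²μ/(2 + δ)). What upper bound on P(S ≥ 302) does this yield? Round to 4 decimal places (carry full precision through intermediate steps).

0.0045

Write 302 = (1 + δ)μ, so δ = 302/247.543 − 1 = 0.2199901…
Then the exponent is δ²μ/(2 + δ) = (302 − μ)² / (μ·(2 + δ)) = 5.396420.
Bound = exp(−5.396420) = 0.00453.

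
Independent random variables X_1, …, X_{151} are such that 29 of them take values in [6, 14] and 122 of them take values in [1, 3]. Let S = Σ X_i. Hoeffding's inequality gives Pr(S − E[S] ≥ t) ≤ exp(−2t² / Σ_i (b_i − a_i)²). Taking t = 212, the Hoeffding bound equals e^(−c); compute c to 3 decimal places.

38.348

Σ(b_i − a_i)² = 29·8² + 122·2² = 2344.
c = 2t² / 2344 = 2·212² / 2344 = 38.3481.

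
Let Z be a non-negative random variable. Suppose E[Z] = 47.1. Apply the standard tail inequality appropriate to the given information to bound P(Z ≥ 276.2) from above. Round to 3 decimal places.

0.171

Only the mean of a non-negative variable is known, so Markov's inequality is the applicable tail bound.
Markov's inequality: for a non-negative random variable, P(Z ≥ a) ≤ E[Z]/a.
Here E[Z] = 47.1 and a = 276.2, so the bound is 47.1/276.2 = 0.1705.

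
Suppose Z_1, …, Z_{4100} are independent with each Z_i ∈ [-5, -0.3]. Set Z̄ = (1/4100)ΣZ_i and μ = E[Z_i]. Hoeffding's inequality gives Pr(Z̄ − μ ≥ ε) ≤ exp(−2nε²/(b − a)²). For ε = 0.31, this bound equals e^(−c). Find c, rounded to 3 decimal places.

c = 2nε²/(b − a)² = 2·4100·0.31² / 4.7² = 35.6732.

35.673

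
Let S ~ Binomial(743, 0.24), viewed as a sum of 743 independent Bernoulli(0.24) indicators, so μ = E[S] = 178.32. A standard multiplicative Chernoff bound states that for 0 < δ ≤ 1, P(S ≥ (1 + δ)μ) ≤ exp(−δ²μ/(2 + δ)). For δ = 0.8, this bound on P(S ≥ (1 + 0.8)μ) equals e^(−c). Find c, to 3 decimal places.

c = δ²μ/(2 + δ) = 0.8²·178.32/(2 + 0.8) = 40.7589.

40.759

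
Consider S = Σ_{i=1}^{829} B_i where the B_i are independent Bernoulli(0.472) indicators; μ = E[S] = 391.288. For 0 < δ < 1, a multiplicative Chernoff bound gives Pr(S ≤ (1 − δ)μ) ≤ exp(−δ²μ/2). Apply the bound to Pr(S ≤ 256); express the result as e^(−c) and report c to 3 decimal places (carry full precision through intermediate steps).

23.388

Write 256 = (1 − δ)μ, so δ = 1 − 256/391.288 = 0.3457504…
Then the exponent is δ²μ/2 = (μ − 256)²/(2μ) = 23.387943.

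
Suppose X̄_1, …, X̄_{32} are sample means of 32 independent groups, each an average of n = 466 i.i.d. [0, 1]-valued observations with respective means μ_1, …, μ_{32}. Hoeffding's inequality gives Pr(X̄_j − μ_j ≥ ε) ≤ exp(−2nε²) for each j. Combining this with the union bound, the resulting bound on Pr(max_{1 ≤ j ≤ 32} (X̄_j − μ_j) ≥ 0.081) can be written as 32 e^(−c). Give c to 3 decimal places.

Union bound over the 32 events: Pr(max_{1 ≤ j ≤ 32} (X̄_j − μ_j) ≥ 0.081) ≤ 32·exp(−2nε²) = 32 exp(−2·466·0.081²).
So c = 2·466·0.081² = 6.1149.

6.115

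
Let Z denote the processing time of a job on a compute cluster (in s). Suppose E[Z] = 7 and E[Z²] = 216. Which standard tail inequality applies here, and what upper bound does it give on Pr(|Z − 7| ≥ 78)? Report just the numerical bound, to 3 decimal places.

The first two moments determine the variance, so Chebyshev's inequality is the sharpest standard bound available.
Var(Z) = E[Z²] − (E[Z])² = 216 − 49 = 167.
Chebyshev's inequality: Pr(|Z − μ| ≥ t) ≤ Var(Z)/t² = 167/6084 = 0.0274.

0.027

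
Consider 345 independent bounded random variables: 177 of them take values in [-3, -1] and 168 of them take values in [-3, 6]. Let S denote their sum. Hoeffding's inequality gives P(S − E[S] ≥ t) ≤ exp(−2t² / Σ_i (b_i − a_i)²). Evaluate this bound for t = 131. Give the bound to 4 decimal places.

0.0909

Σ(b_i − a_i)² = 177·2² + 168·9² = 14316.
Exponent = 2·131² / 14316 = 2.39746.
Bound = exp(−2.39746) = 0.09095.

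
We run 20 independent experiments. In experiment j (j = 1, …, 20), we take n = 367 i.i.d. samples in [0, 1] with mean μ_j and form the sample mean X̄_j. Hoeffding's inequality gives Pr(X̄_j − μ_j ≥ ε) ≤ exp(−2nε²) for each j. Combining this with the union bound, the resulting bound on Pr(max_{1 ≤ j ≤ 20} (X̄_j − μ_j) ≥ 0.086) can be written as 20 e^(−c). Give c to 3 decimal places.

Union bound over the 20 events: Pr(max_{1 ≤ j ≤ 20} (X̄_j − μ_j) ≥ 0.086) ≤ 20·exp(−2nε²) = 20 exp(−2·367·0.086²).
So c = 2·367·0.086² = 5.4287.

5.429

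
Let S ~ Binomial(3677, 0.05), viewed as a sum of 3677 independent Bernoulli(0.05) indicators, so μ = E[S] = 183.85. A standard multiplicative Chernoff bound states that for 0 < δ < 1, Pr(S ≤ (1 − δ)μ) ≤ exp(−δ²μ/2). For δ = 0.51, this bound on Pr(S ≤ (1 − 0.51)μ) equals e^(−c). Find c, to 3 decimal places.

23.910

c = δ²μ/2 = 0.51²·183.85/2 = 23.9097.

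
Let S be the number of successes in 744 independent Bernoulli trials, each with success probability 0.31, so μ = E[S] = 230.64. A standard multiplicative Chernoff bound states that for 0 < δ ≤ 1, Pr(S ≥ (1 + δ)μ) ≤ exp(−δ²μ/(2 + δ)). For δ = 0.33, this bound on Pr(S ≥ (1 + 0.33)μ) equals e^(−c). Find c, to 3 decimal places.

c = δ²μ/(2 + δ) = 0.33²·230.64/(2 + 0.33) = 10.7797.

10.780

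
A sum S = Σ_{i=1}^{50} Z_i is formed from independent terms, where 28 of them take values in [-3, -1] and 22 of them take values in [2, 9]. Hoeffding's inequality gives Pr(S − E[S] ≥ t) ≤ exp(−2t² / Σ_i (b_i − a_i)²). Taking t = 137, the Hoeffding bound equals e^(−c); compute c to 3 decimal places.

Σ(b_i − a_i)² = 28·2² + 22·7² = 1190.
c = 2t² / 1190 = 2·137² / 1190 = 31.5445.

31.545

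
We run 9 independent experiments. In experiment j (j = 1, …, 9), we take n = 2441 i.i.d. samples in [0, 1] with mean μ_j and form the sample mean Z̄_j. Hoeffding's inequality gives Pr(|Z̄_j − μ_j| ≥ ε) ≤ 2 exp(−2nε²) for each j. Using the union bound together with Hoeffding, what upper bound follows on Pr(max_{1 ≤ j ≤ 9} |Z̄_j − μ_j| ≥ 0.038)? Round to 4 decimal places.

Per-experiment Hoeffding bound: 2·exp(−2·2441·0.038²) = 2·exp(−7.04961) = 0.0017355.
Union bound over 9 events: 9·0.0017355 = 0.01562.

0.0156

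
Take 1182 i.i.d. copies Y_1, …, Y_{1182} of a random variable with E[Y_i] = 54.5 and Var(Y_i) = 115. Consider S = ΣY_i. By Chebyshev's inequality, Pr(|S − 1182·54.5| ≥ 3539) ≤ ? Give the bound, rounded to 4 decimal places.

0.0109

Var(S) = n·Var(Y_i) = 1182·115 = 135930.
Chebyshev: Pr(|S − 1182·54.5| ≥ 3539) ≤ Var(S)/3539² = 135930/12524521 = 0.0109.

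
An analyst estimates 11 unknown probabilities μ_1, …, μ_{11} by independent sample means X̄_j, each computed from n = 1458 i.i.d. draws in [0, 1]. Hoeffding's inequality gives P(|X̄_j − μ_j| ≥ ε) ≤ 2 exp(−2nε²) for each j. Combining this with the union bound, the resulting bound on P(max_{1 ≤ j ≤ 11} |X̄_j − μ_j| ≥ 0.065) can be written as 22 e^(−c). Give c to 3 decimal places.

Union bound over the 11 events: P(max_{1 ≤ j ≤ 11} |X̄_j − μ_j| ≥ 0.065) ≤ 11·2·exp(−2nε²) = 22 exp(−2·1458·0.065²).
So c = 2·1458·0.065² = 12.3201.

12.320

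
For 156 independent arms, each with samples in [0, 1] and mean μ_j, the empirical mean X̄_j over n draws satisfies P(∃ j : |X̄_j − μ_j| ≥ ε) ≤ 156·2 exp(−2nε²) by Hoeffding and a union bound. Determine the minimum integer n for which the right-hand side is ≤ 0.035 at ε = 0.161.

Need 2·156·exp(−2nε²) ≤ 0.035, i.e. exp(−2nε²) ≤ 0.035/312.
So 2nε² ≥ ln(312/0.035) = 9.095410.
Hence n ≥ 9.095410/(2·0.161²) = 175.445.
The smallest integer n is 176.

176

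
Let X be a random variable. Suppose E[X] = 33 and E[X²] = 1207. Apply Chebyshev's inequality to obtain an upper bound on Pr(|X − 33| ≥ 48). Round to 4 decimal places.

0.0512

Var(X) = E[X²] − (E[X])² = 1207 − 1089 = 118.
Chebyshev's inequality: Pr(|X − μ| ≥ t) ≤ Var(X)/t² = 118/2304 = 0.0512.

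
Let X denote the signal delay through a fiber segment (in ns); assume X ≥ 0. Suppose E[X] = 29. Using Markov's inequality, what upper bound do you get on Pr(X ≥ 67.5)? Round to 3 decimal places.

Markov's inequality: for a non-negative random variable, Pr(X ≥ a) ≤ E[X]/a.
Here E[X] = 29 and a = 67.5, so the bound is 29/67.5 = 0.4296.

0.430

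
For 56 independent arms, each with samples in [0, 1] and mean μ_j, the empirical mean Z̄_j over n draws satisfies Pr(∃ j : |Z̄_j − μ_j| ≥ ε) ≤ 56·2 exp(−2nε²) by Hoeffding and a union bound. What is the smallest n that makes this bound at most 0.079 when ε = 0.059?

1043

Need 2·56·exp(−2nε²) ≤ 0.079, i.e. exp(−2nε²) ≤ 0.079/112.
So 2nε² ≥ ln(112/0.079) = 7.256806.
Hence n ≥ 7.256806/(2·0.059²) = 1042.345.
The smallest integer n is 1043.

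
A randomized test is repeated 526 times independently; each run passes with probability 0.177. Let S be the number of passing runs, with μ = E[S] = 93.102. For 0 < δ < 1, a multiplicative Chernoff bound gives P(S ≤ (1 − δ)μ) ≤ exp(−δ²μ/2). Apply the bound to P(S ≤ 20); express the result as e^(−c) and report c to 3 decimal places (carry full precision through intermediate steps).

Write 20 = (1 − δ)μ, so δ = 1 − 20/93.102 = 0.7851818…
Then the exponent is δ²μ/2 = (μ − 20)²/(2μ) = 28.699182.

28.699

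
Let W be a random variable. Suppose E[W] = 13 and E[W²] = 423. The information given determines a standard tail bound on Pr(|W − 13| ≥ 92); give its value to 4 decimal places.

0.0300

The first two moments determine the variance, so Chebyshev's inequality is the sharpest standard bound available.
Var(W) = E[W²] − (E[W])² = 423 − 169 = 254.
Chebyshev's inequality: Pr(|W − μ| ≥ t) ≤ Var(W)/t² = 254/8464 = 0.0300.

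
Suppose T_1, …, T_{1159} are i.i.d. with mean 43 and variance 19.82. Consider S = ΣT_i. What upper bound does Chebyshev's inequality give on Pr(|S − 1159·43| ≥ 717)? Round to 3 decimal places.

Var(S) = n·Var(T_i) = 1159·19.82 = 22971.38.
Chebyshev: Pr(|S − 1159·43| ≥ 717) ≤ Var(S)/717² = 22971.38/514089 = 0.0447.

0.045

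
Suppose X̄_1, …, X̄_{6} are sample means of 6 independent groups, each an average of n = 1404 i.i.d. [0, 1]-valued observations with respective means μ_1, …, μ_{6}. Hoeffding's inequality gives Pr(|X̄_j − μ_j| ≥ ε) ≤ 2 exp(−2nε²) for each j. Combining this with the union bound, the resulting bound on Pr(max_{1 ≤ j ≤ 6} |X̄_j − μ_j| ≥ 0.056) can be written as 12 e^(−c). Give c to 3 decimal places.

Union bound over the 6 events: Pr(max_{1 ≤ j ≤ 6} |X̄_j − μ_j| ≥ 0.056) ≤ 6·2·exp(−2nε²) = 12 exp(−2·1404·0.056²).
So c = 2·1404·0.056² = 8.8059.

8.806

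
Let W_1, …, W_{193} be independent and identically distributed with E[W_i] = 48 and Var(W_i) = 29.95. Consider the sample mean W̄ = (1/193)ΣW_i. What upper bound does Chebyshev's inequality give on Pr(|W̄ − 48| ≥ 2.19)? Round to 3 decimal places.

Var(W̄) = Var(W_i)/n = 29.95/193 = 0.15518.
Chebyshev: Pr(|W̄ − 48| ≥ 2.19) ≤ Var(W̄)/(2.19)² = 29.95/(193·2.19²) = 0.0324.

0.032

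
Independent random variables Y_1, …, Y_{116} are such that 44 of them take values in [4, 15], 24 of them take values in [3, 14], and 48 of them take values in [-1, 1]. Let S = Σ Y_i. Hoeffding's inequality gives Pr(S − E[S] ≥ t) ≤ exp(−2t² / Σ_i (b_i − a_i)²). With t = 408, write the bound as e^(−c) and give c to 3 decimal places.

Σ(b_i − a_i)² = 44·11² + 24·11² + 48·2² = 8420.
c = 2t² / 8420 = 2·408² / 8420 = 39.5401.

39.540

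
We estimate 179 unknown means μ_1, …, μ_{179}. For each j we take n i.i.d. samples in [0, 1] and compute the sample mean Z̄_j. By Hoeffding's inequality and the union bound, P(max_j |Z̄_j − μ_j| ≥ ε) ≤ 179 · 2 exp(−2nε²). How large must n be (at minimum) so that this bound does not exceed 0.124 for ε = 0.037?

Need 2·179·exp(−2nε²) ≤ 0.124, i.e. exp(−2nε²) ≤ 0.124/358.
So 2nε² ≥ ln(358/0.124) = 7.968007.
Hence n ≥ 7.968007/(2·0.037²) = 2910.156.
The smallest integer n is 2911.

2911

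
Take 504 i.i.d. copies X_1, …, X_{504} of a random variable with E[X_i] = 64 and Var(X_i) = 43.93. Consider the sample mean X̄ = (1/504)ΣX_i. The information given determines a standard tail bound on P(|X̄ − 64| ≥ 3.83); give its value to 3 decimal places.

With mean and variance of each term known, Chebyshev's inequality bounds the deviation of the sum (or sample mean).
Var(X̄) = Var(X_i)/n = 43.93/504 = 0.087163.
Chebyshev: P(|X̄ − 64| ≥ 3.83) ≤ Var(X̄)/(3.83)² = 43.93/(504·3.83²) = 0.0059.

0.006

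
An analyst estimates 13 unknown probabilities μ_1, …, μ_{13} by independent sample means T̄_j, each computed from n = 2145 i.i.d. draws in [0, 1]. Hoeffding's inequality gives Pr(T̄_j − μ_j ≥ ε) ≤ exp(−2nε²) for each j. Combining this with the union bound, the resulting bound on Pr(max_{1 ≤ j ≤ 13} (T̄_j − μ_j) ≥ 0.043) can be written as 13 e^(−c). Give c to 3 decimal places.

Union bound over the 13 events: Pr(max_{1 ≤ j ≤ 13} (T̄_j − μ_j) ≥ 0.043) ≤ 13·exp(−2nε²) = 13 exp(−2·2145·0.043²).
So c = 2·2145·0.043² = 7.9322.

7.932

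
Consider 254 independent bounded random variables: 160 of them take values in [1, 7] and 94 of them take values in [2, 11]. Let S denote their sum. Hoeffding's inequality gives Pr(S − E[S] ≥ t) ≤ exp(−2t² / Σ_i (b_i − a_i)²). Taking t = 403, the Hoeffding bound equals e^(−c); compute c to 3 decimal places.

24.287

Σ(b_i − a_i)² = 160·6² + 94·9² = 13374.
c = 2t² / 13374 = 2·403² / 13374 = 24.2873.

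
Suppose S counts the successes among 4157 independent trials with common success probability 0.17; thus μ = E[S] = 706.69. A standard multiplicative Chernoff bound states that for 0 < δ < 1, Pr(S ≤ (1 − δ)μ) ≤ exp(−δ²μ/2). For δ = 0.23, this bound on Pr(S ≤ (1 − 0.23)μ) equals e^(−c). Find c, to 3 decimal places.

18.692

c = δ²μ/2 = 0.23²·706.69/2 = 18.6920.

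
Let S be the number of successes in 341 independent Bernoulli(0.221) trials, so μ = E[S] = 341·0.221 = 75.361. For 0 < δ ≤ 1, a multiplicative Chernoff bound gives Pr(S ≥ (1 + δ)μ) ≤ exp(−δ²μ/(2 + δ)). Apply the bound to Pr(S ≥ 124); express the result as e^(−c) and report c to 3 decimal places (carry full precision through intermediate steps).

11.867

Write 124 = (1 + δ)μ, so δ = 124/75.361 − 1 = 0.6454134…
Then the exponent is δ²μ/(2 + δ) = (124 − μ)² / (μ·(2 + δ)) = 11.866676.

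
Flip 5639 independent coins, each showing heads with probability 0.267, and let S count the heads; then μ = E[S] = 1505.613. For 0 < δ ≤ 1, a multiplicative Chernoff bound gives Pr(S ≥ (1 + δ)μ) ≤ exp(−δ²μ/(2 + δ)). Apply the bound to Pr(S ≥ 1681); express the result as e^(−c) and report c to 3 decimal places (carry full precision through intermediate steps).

9.653

Write 1681 = (1 + δ)μ, so δ = 1681/1505.613 − 1 = 0.1164888…
Then the exponent is δ²μ/(2 + δ) = (1681 − μ)² / (μ·(2 + δ)) = 9.653070.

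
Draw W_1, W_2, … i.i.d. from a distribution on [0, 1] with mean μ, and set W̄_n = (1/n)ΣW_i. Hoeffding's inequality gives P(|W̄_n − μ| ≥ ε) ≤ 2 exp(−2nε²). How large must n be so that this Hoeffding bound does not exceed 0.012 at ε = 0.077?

432

Require 2·exp(−2nε²) ≤ 0.012, i.e. 2nε² ≥ ln(2/0.012) = 5.115996.
So n ≥ 5.115996 / (2·0.077²) = 431.438.
The smallest integer n is 432.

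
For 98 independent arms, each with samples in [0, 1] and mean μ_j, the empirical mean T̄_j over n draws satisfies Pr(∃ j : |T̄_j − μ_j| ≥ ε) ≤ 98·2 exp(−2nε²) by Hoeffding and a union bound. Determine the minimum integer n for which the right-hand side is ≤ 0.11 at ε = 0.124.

Need 2·98·exp(−2nε²) ≤ 0.11, i.e. exp(−2nε²) ≤ 0.11/196.
So 2nε² ≥ ln(196/0.11) = 7.485390.
Hence n ≥ 7.485390/(2·0.124²) = 243.411.
The smallest integer n is 244.

244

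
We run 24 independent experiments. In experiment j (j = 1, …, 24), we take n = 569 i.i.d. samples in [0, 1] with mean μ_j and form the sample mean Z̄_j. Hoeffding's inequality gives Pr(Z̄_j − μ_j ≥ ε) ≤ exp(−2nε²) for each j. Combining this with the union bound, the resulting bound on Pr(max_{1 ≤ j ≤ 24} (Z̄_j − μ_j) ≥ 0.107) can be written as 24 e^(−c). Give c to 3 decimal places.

Union bound over the 24 events: Pr(max_{1 ≤ j ≤ 24} (Z̄_j − μ_j) ≥ 0.107) ≤ 24·exp(−2nε²) = 24 exp(−2·569·0.107²).
So c = 2·569·0.107² = 13.0290.

13.029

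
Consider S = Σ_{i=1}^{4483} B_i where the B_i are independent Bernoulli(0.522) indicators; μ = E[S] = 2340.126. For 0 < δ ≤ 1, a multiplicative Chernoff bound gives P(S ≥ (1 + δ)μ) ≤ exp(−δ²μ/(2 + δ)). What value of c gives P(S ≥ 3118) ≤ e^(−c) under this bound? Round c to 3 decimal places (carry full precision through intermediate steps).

Write 3118 = (1 + δ)μ, so δ = 3118/2340.126 − 1 = 0.3324069…
Then the exponent is δ²μ/(2 + δ) = (3118 − μ)² / (μ·(2 + δ)) = 110.860020.

110.860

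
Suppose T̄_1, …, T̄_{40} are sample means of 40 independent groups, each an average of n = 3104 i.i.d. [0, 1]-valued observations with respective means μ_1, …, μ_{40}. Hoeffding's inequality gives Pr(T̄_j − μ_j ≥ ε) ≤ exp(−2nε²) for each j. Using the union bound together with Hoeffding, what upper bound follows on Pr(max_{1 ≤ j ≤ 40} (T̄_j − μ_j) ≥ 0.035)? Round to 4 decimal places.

0.0199

Per-experiment Hoeffding bound: exp(−2·3104·0.035²) = exp(−7.60480) = 0.00049806.
Union bound over 40 events: 40·0.00049806 = 0.01992.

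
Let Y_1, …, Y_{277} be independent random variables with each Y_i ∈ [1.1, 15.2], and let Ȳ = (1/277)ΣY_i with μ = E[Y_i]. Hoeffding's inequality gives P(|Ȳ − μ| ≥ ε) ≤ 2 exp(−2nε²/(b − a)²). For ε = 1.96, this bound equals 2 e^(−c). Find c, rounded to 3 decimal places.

10.705

c = 2nε²/(b − a)² = 2·277·1.96² / 14.1² = 10.7049.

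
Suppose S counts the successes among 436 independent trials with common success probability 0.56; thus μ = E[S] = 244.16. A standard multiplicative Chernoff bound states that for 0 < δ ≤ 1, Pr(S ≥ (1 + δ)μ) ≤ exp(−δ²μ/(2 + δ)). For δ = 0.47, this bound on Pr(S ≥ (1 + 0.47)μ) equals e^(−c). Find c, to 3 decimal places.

21.836

c = δ²μ/(2 + δ) = 0.47²·244.16/(2 + 0.47) = 21.8360.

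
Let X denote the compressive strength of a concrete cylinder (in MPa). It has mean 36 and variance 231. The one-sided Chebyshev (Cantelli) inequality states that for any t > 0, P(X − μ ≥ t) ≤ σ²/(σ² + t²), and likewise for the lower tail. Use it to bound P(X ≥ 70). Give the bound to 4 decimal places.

Here σ² = 231 and t = 34, so σ² + t² = 1387.
Cantelli's bound: 231/1387 = 0.1665.

0.1665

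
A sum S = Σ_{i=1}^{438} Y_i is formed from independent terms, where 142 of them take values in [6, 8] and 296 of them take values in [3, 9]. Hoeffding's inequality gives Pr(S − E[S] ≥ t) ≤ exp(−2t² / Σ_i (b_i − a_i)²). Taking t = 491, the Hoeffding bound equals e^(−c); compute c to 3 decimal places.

42.958

Σ(b_i − a_i)² = 142·2² + 296·6² = 11224.
c = 2t² / 11224 = 2·491² / 11224 = 42.9581.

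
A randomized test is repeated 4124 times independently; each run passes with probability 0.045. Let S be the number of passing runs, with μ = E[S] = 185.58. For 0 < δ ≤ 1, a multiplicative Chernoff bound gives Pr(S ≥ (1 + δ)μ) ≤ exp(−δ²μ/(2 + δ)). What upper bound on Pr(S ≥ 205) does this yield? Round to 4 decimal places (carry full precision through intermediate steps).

Write 205 = (1 + δ)μ, so δ = 205/185.58 − 1 = 0.1046449…
Then the exponent is δ²μ/(2 + δ) = (205 − μ)² / (μ·(2 + δ)) = 0.965580.
Bound = exp(−0.965580) = 0.38076.

0.3808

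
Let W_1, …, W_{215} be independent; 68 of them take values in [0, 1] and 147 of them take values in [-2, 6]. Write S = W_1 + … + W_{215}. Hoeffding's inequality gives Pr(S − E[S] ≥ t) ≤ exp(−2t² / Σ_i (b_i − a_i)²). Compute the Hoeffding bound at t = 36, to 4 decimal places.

Σ(b_i − a_i)² = 68·1² + 147·8² = 9476.
Exponent = 2·36² / 9476 = 0.27353.
Bound = exp(−0.27353) = 0.76069.

0.7607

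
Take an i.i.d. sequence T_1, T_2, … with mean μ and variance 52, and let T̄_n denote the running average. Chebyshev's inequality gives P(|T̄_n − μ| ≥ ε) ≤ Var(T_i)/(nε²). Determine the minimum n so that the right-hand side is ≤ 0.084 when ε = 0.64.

1512

Require 52/(n·0.64²) ≤ 0.084, i.e. n ≥ 52/(0.084·0.64²) = 1511.347.
The smallest integer n is 1512.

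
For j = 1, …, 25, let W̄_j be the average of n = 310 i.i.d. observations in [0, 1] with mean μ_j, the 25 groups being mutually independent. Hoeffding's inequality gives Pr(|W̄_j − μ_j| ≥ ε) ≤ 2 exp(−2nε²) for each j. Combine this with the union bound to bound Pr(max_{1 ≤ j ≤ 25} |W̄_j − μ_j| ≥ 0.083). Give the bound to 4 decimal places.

0.6983

Per-experiment Hoeffding bound: 2·exp(−2·310·0.083²) = 2·exp(−4.27118) = 0.027931.
Union bound over 25 events: 25·0.027931 = 0.69826.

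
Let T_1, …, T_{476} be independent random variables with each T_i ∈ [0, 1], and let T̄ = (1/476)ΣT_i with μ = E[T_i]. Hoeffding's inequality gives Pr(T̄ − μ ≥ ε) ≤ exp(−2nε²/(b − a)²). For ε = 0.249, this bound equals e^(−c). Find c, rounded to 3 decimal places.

59.025

c = 2nε²/(b − a)² = 2·476·0.249² / 1² = 59.0250.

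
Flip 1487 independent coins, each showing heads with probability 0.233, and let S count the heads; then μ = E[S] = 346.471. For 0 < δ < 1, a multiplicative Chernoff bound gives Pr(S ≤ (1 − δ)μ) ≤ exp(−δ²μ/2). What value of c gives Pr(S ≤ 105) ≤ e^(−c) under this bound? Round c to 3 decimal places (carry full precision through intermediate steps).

84.146

Write 105 = (1 − δ)μ, so δ = 1 − 105/346.471 = 0.6969443…
Then the exponent is δ²μ/2 = (μ − 105)²/(2μ) = 84.145923.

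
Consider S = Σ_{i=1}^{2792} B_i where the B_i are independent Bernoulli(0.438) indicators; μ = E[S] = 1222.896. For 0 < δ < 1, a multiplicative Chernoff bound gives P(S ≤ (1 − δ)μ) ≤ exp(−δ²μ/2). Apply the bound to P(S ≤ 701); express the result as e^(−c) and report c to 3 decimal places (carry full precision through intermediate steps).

111.365

Write 701 = (1 − δ)μ, so δ = 1 − 701/1222.896 = 0.4267706…
Then the exponent is δ²μ/2 = (μ − 701)²/(2μ) = 111.364922.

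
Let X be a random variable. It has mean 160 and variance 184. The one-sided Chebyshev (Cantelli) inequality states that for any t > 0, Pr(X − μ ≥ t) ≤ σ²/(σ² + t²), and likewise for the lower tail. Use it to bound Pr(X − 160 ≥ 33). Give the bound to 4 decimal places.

Here σ² = 184 and t = 33, so σ² + t² = 1273.
Cantelli's bound: 184/1273 = 0.1445.

0.1445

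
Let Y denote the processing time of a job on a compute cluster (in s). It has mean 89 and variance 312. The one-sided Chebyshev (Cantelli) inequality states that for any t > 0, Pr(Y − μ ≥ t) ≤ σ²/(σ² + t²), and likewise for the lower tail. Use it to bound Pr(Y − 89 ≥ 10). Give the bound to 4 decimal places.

0.7573

Here σ² = 312 and t = 10, so σ² + t² = 412.
Cantelli's bound: 312/412 = 0.7573.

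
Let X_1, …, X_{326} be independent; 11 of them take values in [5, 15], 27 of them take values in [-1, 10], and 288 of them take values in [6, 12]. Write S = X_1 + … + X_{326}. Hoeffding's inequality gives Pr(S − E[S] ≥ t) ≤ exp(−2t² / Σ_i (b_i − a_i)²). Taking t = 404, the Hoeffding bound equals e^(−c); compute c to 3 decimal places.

22.154

Σ(b_i − a_i)² = 11·10² + 27·11² + 288·6² = 14735.
c = 2t² / 14735 = 2·404² / 14735 = 22.1535.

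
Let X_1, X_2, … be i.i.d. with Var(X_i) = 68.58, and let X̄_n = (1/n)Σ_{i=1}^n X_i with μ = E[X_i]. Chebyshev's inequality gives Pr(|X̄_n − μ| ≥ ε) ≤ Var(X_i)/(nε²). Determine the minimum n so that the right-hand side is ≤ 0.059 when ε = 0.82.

Require 68.58/(n·0.82²) ≤ 0.059, i.e. n ≥ 68.58/(0.059·0.82²) = 1728.693.
The smallest integer n is 1729.

1729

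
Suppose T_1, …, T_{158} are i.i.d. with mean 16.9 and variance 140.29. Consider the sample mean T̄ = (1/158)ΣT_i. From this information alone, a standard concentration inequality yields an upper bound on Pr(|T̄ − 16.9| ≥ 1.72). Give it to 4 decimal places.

With mean and variance of each term known, Chebyshev's inequality bounds the deviation of the sum (or sample mean).
Var(T̄) = Var(T_i)/n = 140.29/158 = 0.88791.
Chebyshev: Pr(|T̄ − 16.9| ≥ 1.72) ≤ Var(T̄)/(1.72)² = 140.29/(158·1.72²) = 0.3001.

0.3001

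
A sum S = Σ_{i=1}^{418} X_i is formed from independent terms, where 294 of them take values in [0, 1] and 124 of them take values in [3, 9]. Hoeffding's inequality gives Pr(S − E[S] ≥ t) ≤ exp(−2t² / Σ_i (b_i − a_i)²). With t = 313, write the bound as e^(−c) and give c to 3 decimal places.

Σ(b_i − a_i)² = 294·1² + 124·6² = 4758.
c = 2t² / 4758 = 2·313² / 4758 = 41.1807.

41.181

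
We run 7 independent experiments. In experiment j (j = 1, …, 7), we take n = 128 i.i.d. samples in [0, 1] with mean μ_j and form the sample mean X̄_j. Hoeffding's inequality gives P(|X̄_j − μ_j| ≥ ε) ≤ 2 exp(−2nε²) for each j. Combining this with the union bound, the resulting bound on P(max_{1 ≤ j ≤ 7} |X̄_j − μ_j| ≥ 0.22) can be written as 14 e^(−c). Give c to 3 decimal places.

Union bound over the 7 events: P(max_{1 ≤ j ≤ 7} |X̄_j − μ_j| ≥ 0.22) ≤ 7·2·exp(−2nε²) = 14 exp(−2·128·0.22²).
So c = 2·128·0.22² = 12.3904.

12.390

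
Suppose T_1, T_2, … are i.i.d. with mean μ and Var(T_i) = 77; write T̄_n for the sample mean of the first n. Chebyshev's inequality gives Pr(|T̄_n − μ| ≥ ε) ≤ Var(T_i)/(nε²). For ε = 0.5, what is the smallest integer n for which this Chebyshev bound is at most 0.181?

Require 77/(n·0.5²) ≤ 0.181, i.e. n ≥ 77/(0.181·0.5²) = 1701.657.
The smallest integer n is 1702.

1702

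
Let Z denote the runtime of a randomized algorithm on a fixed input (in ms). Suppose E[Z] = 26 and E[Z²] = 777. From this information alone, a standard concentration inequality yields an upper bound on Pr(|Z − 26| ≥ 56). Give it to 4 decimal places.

0.0322

The first two moments determine the variance, so Chebyshev's inequality is the sharpest standard bound available.
Var(Z) = E[Z²] − (E[Z])² = 777 − 676 = 101.
Chebyshev's inequality: Pr(|Z − μ| ≥ t) ≤ Var(Z)/t² = 101/3136 = 0.0322.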